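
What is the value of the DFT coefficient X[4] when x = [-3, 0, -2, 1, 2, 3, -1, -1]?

X[4] = Σ(n=0 to 7) x[n] · ω_8^(4n) where ω_8 = e^(-2πi/8)
= (-3)·ω_8^0 + (0)·ω_8^4 + (-2)·ω_8^8 + (1)·ω_8^12 + (2)·ω_8^16 + (3)·ω_8^20 + (-1)·ω_8^24 + (-1)·ω_8^28

X[4] = -7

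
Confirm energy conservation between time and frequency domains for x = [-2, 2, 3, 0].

Time domain:
Σ|x[n]|² = |-2|² + |2|² + |3|² + |0|² = 17.0000

Frequency domain:
(1/4)Σ|X[k]|² = (1/4)(|3|² + |-5-2i|² + |-1|² + |-5+2i|²) = (1/4)·68.0000 = 17.0000

Both sides agree, confirming Parseval's theorem.

Σ|x[n]|² = (1/N)Σ|X[k]|² = 17.0000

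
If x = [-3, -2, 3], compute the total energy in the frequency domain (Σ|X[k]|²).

Parseval: Σ|x[n]|² = (1/N)Σ|X[k]|², so Σ|X[k]|² = N·Σ|x[n]|² = 3·22.0000

Σ|X[k]|² = N·Σ|x[n]|² = 3·22.0000 = 66.0000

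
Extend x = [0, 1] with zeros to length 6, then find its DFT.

Original 2-point DFT: [1, -1]
Zero-padded 6-point DFT provides frequency interpolation.

DFT_6([x, 0, ...]) = [1, 0.5000-0.8660i, -0.5000-0.8660i, -1, -0.5000+0.8660i, 0.5000+0.8660i]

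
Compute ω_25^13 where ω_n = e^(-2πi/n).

ω_25^13 = e^(-2πi·13/25)
= cos(-2π·13/25) + i·sin(-2π·13/25)
= cos(-26π/25) + i·sin(-26π/25)

ω_25^13 = cos(-26π/25) + i·sin(-26π/25) = -0.9921+0.1253i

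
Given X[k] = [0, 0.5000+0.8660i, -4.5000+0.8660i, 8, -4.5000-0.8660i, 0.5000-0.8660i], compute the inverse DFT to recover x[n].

x[n] = (1/6) Σ(k=0 to 5) X[k] · e^(2πikn/6)

Computing each x[n]:
x[0] = 0
x[1] = -1
x[2] = 2
x[3] = -3
x[4] = 2
x[5] = 0

x = [0, -1, 2, -3, 2, 0]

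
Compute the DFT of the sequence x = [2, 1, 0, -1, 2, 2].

X[k] = Σ(n=0 to 5) x[n] · ω_6^(nk)
where ω_6 = e^(-2πi/6)

Computing each X[k]:
X[0] = 6
X[1] = 3.5000+2.5981i
X[2] = -1.5000-0.8660i
X[3] = 2
X[4] = -1.5000+0.8660i
X[5] = 3.5000-2.5981i

X = [6, 3.5000+2.5981i, -1.5000-0.8660i, 2, -1.5000+0.8660i, 3.5000-2.5981i]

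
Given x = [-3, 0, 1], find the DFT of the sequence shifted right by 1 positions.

Time shift by 1: X_shifted[k] = ω_3^(1k) · X[k]
Shifted x = [1, -3, 0]

DFT(x[n-1]) = [-2, 2.5000+2.5981i, 2.5000-2.5981i]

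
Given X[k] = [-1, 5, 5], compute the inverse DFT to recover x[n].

x[n] = (1/3) Σ(k=0 to 2) X[k] · e^(2πikn/3)

Computing each x[n]:
x[0] = 3
x[1] = -2
x[2] = -2

x = [3, -2, -2]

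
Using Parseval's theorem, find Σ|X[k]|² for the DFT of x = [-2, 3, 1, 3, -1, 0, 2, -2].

Parseval: Σ|x[n]|² = (1/N)Σ|X[k]|², so Σ|X[k]|² = N·Σ|x[n]|² = 8·32.0000

Σ|X[k]|² = N·Σ|x[n]|² = 8·32.0000 = 256.0000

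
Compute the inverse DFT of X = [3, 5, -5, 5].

x[n] = (1/4) Σ(k=0 to 3) X[k] · e^(2πikn/4)

Computing each x[n]:
x[0] = 2
x[1] = 2
x[2] = -3
x[3] = 2

x = [2, 2, -3, 2]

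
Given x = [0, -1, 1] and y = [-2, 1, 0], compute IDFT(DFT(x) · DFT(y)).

(x ⊛ y)[n] = Σ(m=0 to 2) x[m] · y[(n-m) mod 3]

Computing each output sample:
(x ⊛ y)[0] = 1
(x ⊛ y)[1] = 2
(x ⊛ y)[2] = -3

x ⊛ y = [1, 2, -3]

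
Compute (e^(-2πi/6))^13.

Since ω_6^6 = 1, powers reduce modulo 6.
13 mod 6 = 1
So ω_6^13 = ω_6^1 = e^(-2πi·1/6)

ω_6^13 = ω_6^1 = 0.5000-0.8660i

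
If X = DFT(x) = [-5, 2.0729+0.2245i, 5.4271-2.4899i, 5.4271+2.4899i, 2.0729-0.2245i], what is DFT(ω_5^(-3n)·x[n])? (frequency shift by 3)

Modulation property: DFT(ω_5^(-3n)·x[n]) = X[(k-3) mod 5], so circularly shift X by 3 positions.

X[k-3] = [5.4271-2.4899i, 5.4271+2.4899i, 2.0729-0.2245i, -5, 2.0729+0.2245i]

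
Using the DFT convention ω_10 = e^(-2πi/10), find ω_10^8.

ω_10^8 = e^(-2πi·8/10)
= cos(-2π·8/10) + i·sin(-2π·8/10)
= cos(-16π/10) + i·sin(-16π/10)

ω_10^8 = cos(-16π/10) + i·sin(-16π/10) = 0.3090+0.9511i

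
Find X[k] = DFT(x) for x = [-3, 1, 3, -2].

X[k] = Σ(n=0 to 3) x[n] · ω_4^(nk)
where ω_4 = e^(-2πi/4)

Computing each X[k]:
X[0] = -1
X[1] = -6-3i
X[2] = 1
X[3] = -6+3i

X = [-1, -6-3i, 1, -6+3i]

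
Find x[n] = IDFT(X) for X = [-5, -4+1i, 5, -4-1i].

x[n] = (1/4) Σ(k=0 to 3) X[k] · e^(2πikn/4)

Computing each x[n]:
x[0] = -2
x[1] = -3
x[2] = 2
x[3] = -2

x = [-2, -3, 2, -2]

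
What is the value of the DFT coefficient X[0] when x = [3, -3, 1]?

X[0] = Σ(n=0 to 2) x[n] · ω_3^0 = Σ x[n]
= (3) + (-3) + (1)

X[0] = 1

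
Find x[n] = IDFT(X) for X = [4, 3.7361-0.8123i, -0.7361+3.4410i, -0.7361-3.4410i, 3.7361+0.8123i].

x[n] = (1/5) Σ(k=0 to 4) X[k] · e^(2πikn/5)

Computing each x[n]:
x[0] = 2
x[1] = 1
x[2] = 1
x[3] = -2
x[4] = 2

x = [2, 1, 1, -2, 2]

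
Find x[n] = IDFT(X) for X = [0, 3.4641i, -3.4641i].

x[n] = (1/3) Σ(k=0 to 2) X[k] · e^(2πikn/3)

Computing each x[n]:
x[0] = 0
x[1] = -2
x[2] = 2

x = [0, -2, 2]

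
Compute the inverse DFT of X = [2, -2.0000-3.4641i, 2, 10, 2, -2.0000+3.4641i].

x[n] = (1/6) Σ(k=0 to 5) X[k] · e^(2πikn/6)

Computing each x[n]:
x[0] = 2
x[1] = -1
x[2] = 3
x[3] = 0
x[4] = 1
x[5] = -3

x = [2, -1, 3, 0, 1, -3]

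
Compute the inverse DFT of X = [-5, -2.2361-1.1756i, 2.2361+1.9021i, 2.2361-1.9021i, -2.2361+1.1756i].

x[n] = (1/5) Σ(k=0 to 4) X[k] · e^(2πikn/5)

Computing each x[n]:
x[0] = -1
x[1] = -2
x[2] = 1
x[3] = -1
x[4] = -2

x = [-1, -2, 1, -1, -2]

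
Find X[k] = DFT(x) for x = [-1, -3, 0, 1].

X[k] = Σ(n=0 to 3) x[n] · ω_4^(nk)
where ω_4 = e^(-2πi/4)

Computing each X[k]:
X[0] = -3
X[1] = -1+4i
X[2] = 1
X[3] = -1-4i

X = [-3, -1+4i, 1, -1-4i]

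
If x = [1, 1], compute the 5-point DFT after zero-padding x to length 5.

Original 2-point DFT: [2, 0]
Zero-padded 5-point DFT provides frequency interpolation.

DFT_5([x, 0, ...]) = [2, 1.3090-0.9511i, 0.1910-0.5878i, 0.1910+0.5878i, 1.3090+0.9511i]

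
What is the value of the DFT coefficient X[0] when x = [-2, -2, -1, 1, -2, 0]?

X[0] = Σ(n=0 to 5) x[n] · ω_6^0 = Σ x[n]
= (-2) + (-2) + (-1) + (1) + (-2) + (0)

X[0] = -6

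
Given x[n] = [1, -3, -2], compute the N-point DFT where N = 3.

X[k] = Σ(n=0 to 2) x[n] · ω_3^(nk)
where ω_3 = e^(-2πi/3)

Computing each X[k]:
X[0] = -4
X[1] = 3.5000+0.8660i
X[2] = 3.5000-0.8660i

X = [-4, 3.5000+0.8660i, 3.5000-0.8660i]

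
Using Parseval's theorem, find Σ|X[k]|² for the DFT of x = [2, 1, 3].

Parseval: Σ|x[n]|² = (1/N)Σ|X[k]|², so Σ|X[k]|² = N·Σ|x[n]|² = 3·14.0000

Σ|X[k]|² = N·Σ|x[n]|² = 3·14.0000 = 42.0000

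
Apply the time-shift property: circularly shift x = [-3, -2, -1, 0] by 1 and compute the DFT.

Time shift by 1: X_shifted[k] = ω_4^(1k) · X[k]
Shifted x = [0, -3, -2, -1]

DFT(x[n-1]) = [-6, 2+2i, 2, 2-2i]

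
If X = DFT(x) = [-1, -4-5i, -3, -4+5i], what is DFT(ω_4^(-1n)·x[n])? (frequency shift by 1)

Modulation property: DFT(ω_4^(-1n)·x[n]) = X[(k-1) mod 4], so circularly shift X by 1 positions.

X[k-1] = [-4+5i, -1, -4-5i, -3]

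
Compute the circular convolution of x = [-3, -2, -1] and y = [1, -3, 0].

(x ⊛ y)[n] = Σ(m=0 to 2) x[m] · y[(n-m) mod 3]

Computing each output sample:
(x ⊛ y)[0] = 0
(x ⊛ y)[1] = 7
(x ⊛ y)[2] = 5

x ⊛ y = [0, 7, 5]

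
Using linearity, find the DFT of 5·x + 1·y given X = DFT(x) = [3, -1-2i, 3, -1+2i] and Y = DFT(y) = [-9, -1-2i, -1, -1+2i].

By linearity: DFT(5x + 1y) = 5·DFT(x) + 1·DFT(y)
= 5·[3, -1-2i, 3, -1+2i] + 1·[-9, -1-2i, -1, -1+2i]

Computing element-wise:
Z[0] = 5·(3) + 1·(-9) = 6
Z[1] = 5·(-1-2i) + 1·(-1-2i) = -6-12i
Z[2] = 5·(3) + 1·(-1) = 14
Z[3] = 5·(-1+2i) + 1·(-1+2i) = -6+12i

DFT(5x + 1y) = 5·X + 1·Y = [6, -6-12i, 14, -6+12i]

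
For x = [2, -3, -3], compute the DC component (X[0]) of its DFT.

X[0] = Σ(n=0 to 2) x[n] · ω_3^0 = Σ x[n]
= (2) + (-3) + (-3)

X[0] = -4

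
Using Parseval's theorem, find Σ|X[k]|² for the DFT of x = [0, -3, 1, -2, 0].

Parseval: Σ|x[n]|² = (1/N)Σ|X[k]|², so Σ|X[k]|² = N·Σ|x[n]|² = 5·14.0000

Σ|X[k]|² = N·Σ|x[n]|² = 5·14.0000 = 70.0000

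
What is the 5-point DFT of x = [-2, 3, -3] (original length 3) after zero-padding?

Original 3-point DFT: [-2, -2.0000-5.1962i, -2.0000+5.1962i]
Zero-padded 5-point DFT provides frequency interpolation.

DFT_5([x, 0, ...]) = [-2, 1.3541-1.0898i, -5.3541-4.6165i, -5.3541+4.6165i, 1.3541+1.0898i]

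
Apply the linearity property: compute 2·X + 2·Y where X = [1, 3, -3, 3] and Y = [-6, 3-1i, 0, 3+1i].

By linearity: DFT(2x + 2y) = 2·DFT(x) + 2·DFT(y)
= 2·[1, 3, -3, 3] + 2·[-6, 3-1i, 0, 3+1i]

Computing element-wise:
Z[0] = 2·(1) + 2·(-6) = -10
Z[1] = 2·(3) + 2·(3-1i) = 12-2i
Z[2] = 2·(-3) + 2·(0) = -6
Z[3] = 2·(3) + 2·(3+1i) = 12+2i

DFT(2x + 2y) = 2·X + 2·Y = [-10, 12-2i, -6, 12+2i]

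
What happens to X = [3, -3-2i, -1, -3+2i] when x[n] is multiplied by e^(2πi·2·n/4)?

Modulation property: DFT(ω_4^(-2n)·x[n]) = X[(k-2) mod 4], so circularly shift X by 2 positions.

X[k-2] = [-1, -3+2i, 3, -3-2i]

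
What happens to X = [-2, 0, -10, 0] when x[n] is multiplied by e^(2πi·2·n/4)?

Modulation property: DFT(ω_4^(-2n)·x[n]) = X[(k-2) mod 4], so circularly shift X by 2 positions.

X[k-2] = [-10, 0, -2, 0]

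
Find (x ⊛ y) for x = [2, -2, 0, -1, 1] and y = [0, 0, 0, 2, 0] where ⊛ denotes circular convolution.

(x ⊛ y)[n] = Σ(m=0 to 4) x[m] · y[(n-m) mod 5]

Computing each output sample:
(x ⊛ y)[0] = 0
(x ⊛ y)[1] = -2
(x ⊛ y)[2] = 2
(x ⊛ y)[3] = 4
(x ⊛ y)[4] = -4

x ⊛ y = [0, -2, 2, 4, -4]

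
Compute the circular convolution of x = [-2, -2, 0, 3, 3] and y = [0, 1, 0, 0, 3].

(x ⊛ y)[n] = Σ(m=0 to 4) x[m] · y[(n-m) mod 5]

Computing each output sample:
(x ⊛ y)[0] = -3
(x ⊛ y)[1] = -2
(x ⊛ y)[2] = 7
(x ⊛ y)[3] = 9
(x ⊛ y)[4] = -3

x ⊛ y = [-3, -2, 7, 9, -3]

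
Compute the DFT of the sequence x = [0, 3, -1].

X[k] = Σ(n=0 to 2) x[n] · ω_3^(nk)
where ω_3 = e^(-2πi/3)

Computing each X[k]:
X[0] = 2
X[1] = -1.0000-3.4641i
X[2] = -1.0000+3.4641i

X = [2, -1.0000-3.4641i, -1.0000+3.4641i]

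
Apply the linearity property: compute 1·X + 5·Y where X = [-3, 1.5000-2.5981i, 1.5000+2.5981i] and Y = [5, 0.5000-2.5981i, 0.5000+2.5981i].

By linearity: DFT(1x + 5y) = 1·DFT(x) + 5·DFT(y)
= 1·[-3, 1.5000-2.5981i, 1.5000+2.5981i] + 5·[5, 0.5000-2.5981i, 0.5000+2.5981i]

Computing element-wise:
Z[0] = 1·(-3) + 5·(5) = 22
Z[1] = 1·(1.5000-2.5981i) + 5·(0.5000-2.5981i) = 4.0000-15.5886i
Z[2] = 1·(1.5000+2.5981i) + 5·(0.5000+2.5981i) = 4.0000+15.5886i

DFT(1x + 5y) = 1·X + 5·Y = [22, 4.0000-15.5886i, 4.0000+15.5886i]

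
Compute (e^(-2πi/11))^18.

Since ω_11^11 = 1, powers reduce modulo 11.
18 mod 11 = 7
So ω_11^18 = ω_11^7 = e^(-2πi·7/11)

ω_11^18 = ω_11^7 = -0.6549+0.7557i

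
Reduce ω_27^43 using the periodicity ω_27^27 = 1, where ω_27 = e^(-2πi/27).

Since ω_27^27 = 1, powers reduce modulo 27.
43 mod 27 = 16
So ω_27^43 = ω_27^16 = e^(-2πi·16/27)

ω_27^43 = ω_27^16 = -0.8355+0.5495i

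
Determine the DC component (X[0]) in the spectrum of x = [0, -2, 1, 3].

X[0] = Σ(n=0 to 3) x[n] · ω_4^0 = Σ x[n]
= (0) + (-2) + (1) + (3)

X[0] = 2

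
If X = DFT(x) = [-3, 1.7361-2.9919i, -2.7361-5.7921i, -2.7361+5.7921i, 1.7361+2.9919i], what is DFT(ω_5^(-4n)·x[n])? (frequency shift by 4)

Modulation property: DFT(ω_5^(-4n)·x[n]) = X[(k-4) mod 5], so circularly shift X by 4 positions.

X[k-4] = [1.7361-2.9919i, -2.7361-5.7921i, -2.7361+5.7921i, 1.7361+2.9919i, -3]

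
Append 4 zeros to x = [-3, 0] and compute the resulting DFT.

Original 2-point DFT: [-3, -3]
Zero-padded 6-point DFT provides frequency interpolation.

DFT_6([x, 0, ...]) = [-3, -3, -3, -3, -3, -3]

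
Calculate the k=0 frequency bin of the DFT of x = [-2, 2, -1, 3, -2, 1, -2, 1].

X[0] = Σ(n=0 to 7) x[n] · ω_8^0 = Σ x[n]
= (-2) + (2) + (-1) + (3) + (-2) + (1) + (-2) + (1)

X[0] = 0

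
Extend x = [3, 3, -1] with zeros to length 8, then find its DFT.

Original 3-point DFT: [5, 2.0000-3.4641i, 2.0000+3.4641i]
Zero-padded 8-point DFT provides frequency interpolation.

DFT_8([x, 0, ...]) = [5, 5.1213-1.1213i, 4-3i, 0.8787-3.1213i, -1, 0.8787+3.1213i, 4+3i, 5.1213+1.1213i]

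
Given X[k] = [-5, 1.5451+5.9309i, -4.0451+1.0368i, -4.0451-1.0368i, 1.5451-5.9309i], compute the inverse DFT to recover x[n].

x[n] = (1/5) Σ(k=0 to 4) X[k] · e^(2πikn/5)

Computing each x[n]:
x[0] = -2
x[1] = -2
x[2] = -3
x[3] = -1
x[4] = 3

x = [-2, -2, -3, -1, 3]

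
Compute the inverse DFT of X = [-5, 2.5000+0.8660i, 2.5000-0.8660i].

x[n] = (1/3) Σ(k=0 to 2) X[k] · e^(2πikn/3)

Computing each x[n]:
x[0] = 0
x[1] = -3
x[2] = -2

x = [0, -3, -2]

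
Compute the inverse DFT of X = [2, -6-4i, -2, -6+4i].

x[n] = (1/4) Σ(k=0 to 3) X[k] · e^(2πikn/4)

Computing each x[n]:
x[0] = -3
x[1] = 3
x[2] = 3
x[3] = -1

x = [-3, 3, 3, -1]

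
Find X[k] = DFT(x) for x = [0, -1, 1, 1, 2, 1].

X[k] = Σ(n=0 to 5) x[n] · ω_6^(nk)
where ω_6 = e^(-2πi/6)

Computing each X[k]:
X[0] = 4
X[1] = -2.5000+2.5981i
X[2] = -0.5000+0.8660i
X[3] = 2
X[4] = -0.5000-0.8660i
X[5] = -2.5000-2.5981i

X = [4, -2.5000+2.5981i, -0.5000+0.8660i, 2, -0.5000-0.8660i, -2.5000-2.5981i]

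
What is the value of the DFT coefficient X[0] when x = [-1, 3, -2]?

X[0] = Σ(n=0 to 2) x[n] · ω_3^0 = Σ x[n]
= (-1) + (3) + (-2)

X[0] = 0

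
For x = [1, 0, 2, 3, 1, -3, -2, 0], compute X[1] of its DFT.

X[1] = Σ(n=0 to 7) x[n] · ω_8^(1n) where ω_8 = e^(-2πi/8)
= (1)·ω_8^0 + (0)·ω_8^1 + (2)·ω_8^2 + (3)·ω_8^3 + (1)·ω_8^4 + (-3)·ω_8^5 + (-2)·ω_8^6 + (0)·ω_8^7

X[1] = -8.2426i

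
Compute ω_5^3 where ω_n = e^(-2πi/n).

ω_5^3 = e^(-2πi·3/5)
= cos(-2π·3/5) + i·sin(-2π·3/5)
= cos(-6π/5) + i·sin(-6π/5)

ω_5^3 = cos(-6π/5) + i·sin(-6π/5) = -0.8090+0.5878i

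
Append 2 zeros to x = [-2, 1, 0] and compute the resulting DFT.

Original 3-point DFT: [-1, -2.5000-0.8660i, -2.5000+0.8660i]
Zero-padded 5-point DFT provides frequency interpolation.

DFT_5([x, 0, ...]) = [-1, -1.6910-0.9511i, -2.8090-0.5878i, -2.8090+0.5878i, -1.6910+0.9511i]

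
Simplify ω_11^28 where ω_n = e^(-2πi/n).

Since ω_11^11 = 1, powers reduce modulo 11.
28 mod 11 = 6
So ω_11^28 = ω_11^6 = e^(-2πi·6/11)

ω_11^28 = ω_11^6 = -0.9595+0.2817i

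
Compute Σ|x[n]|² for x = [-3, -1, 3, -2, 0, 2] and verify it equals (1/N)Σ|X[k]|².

Time domain:
Σ|x[n]|² = |-3|² + |-1|² + |3|² + |-2|² + |0|² + |2|² = 27.0000

Frequency domain:
(1/6)Σ|X[k]|² = (1/6)(|-1|² + |-2|² + |-7.0000+5.1962i|² + |1|² + |-7.0000-5.1962i|² + |-2|²) = (1/6)·162.0000 = 27.0000

Both sides agree, confirming Parseval's theorem.

Σ|x[n]|² = (1/N)Σ|X[k]|² = 27.0000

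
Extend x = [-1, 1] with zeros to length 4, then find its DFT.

Original 2-point DFT: [0, -2]
Zero-padded 4-point DFT provides frequency interpolation.

DFT_4([x, 0, ...]) = [0, -1-1i, -2, -1+1i]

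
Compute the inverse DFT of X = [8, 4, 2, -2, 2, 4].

x[n] = (1/6) Σ(k=0 to 5) X[k] · e^(2πikn/6)

Computing each x[n]:
x[0] = 3
x[1] = 2
x[2] = 0
x[3] = 1
x[4] = 0
x[5] = 2

x = [3, 2, 0, 1, 0, 2]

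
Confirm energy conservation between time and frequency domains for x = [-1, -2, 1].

Time domain:
Σ|x[n]|² = |-1|² + |-2|² + |1|² = 6.0000

Frequency domain:
(1/3)Σ|X[k]|² = (1/3)(|-2|² + |-0.5000+2.5981i|² + |-0.5000-2.5981i|²) = (1/3)·18.0000 = 6.0000

Both sides agree, confirming Parseval's theorem.

Σ|x[n]|² = (1/N)Σ|X[k]|² = 6.0000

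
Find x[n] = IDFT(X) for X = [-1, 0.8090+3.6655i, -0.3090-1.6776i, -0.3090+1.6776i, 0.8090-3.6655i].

x[n] = (1/5) Σ(k=0 to 4) X[k] · e^(2πikn/5)

Computing each x[n]:
x[0] = 0
x[1] = -1
x[2] = -2
x[3] = 1
x[4] = 1

x = [0, -1, -2, 1, 1]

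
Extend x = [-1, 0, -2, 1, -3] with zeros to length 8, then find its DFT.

Original 5-point DFT: [-5, -1.1180-1.0898i, 1.1180-4.6165i, 1.1180+4.6165i, -1.1180+1.0898i]
Zero-padded 8-point DFT provides frequency interpolation.

DFT_8([x, 0, ...]) = [-5, 1.2929+1.2929i, -2+1i, 2.7071-2.7071i, -7, 2.7071+2.7071i, -2-1i, 1.2929-1.2929i]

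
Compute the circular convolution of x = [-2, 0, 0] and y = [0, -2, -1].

(x ⊛ y)[n] = Σ(m=0 to 2) x[m] · y[(n-m) mod 3]

Computing each output sample:
(x ⊛ y)[0] = 0
(x ⊛ y)[1] = 4
(x ⊛ y)[2] = 2

x ⊛ y = [0, 4, 2]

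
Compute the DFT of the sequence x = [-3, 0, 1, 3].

X[k] = Σ(n=0 to 3) x[n] · ω_4^(nk)
where ω_4 = e^(-2πi/4)

Computing each X[k]:
X[0] = 1
X[1] = -4+3i
X[2] = -5
X[3] = -4-3i

X = [1, -4+3i, -5, -4-3i]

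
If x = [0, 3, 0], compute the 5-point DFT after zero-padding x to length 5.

Original 3-point DFT: [3, -1.5000-2.5981i, -1.5000+2.5981i]
Zero-padded 5-point DFT provides frequency interpolation.

DFT_5([x, 0, ...]) = [3, 0.9271-2.8532i, -2.4271-1.7634i, -2.4271+1.7634i, 0.9271+2.8532i]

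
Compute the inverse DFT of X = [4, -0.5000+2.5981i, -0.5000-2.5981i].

x[n] = (1/3) Σ(k=0 to 2) X[k] · e^(2πikn/3)

Computing each x[n]:
x[0] = 1
x[1] = 0
x[2] = 3

x = [1, 0, 3]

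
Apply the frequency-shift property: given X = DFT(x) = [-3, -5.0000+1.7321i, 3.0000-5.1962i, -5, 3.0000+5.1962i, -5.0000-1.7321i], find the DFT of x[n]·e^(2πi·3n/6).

Modulation property: DFT(ω_6^(-3n)·x[n]) = X[(k-3) mod 6], so circularly shift X by 3 positions.

X[k-3] = [-5, 3.0000+5.1962i, -5.0000-1.7321i, -3, -5.0000+1.7321i, 3.0000-5.1962i]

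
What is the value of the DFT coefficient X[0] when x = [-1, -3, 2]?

X[0] = Σ(n=0 to 2) x[n] · ω_3^0 = Σ x[n]
= (-1) + (-3) + (2)

X[0] = -2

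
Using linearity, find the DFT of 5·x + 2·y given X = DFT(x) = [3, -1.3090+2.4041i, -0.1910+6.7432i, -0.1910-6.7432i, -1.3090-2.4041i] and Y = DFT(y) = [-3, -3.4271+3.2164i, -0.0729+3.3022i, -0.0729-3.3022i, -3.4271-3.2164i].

By linearity: DFT(5x + 2y) = 5·DFT(x) + 2·DFT(y)
= 5·[3, -1.3090+2.4041i, -0.1910+6.7432i, -0.1910-6.7432i, -1.3090-2.4041i] + 2·[-3, -3.4271+3.2164i, -0.0729+3.3022i, -0.0729-3.3022i, -3.4271-3.2164i]

Computing element-wise:
Z[0] = 5·(3) + 2·(-3) = 9
Z[1] = 5·(-1.3090+2.4041i) + 2·(-3.4271+3.2164i) = -13.3992+18.4533i
Z[2] = 5·(-0.1910+6.7432i) + 2·(-0.0729+3.3022i) = -1.1008+40.3204i
Z[3] = 5·(-0.1910-6.7432i) + 2·(-0.0729-3.3022i) = -1.1008-40.3204i
Z[4] = 5·(-1.3090-2.4041i) + 2·(-3.4271-3.2164i) = -13.3992-18.4533i

DFT(5x + 2y) = 5·X + 2·Y = [9, -13.3992+18.4533i, -1.1008+40.3204i, -1.1008-40.3204i, -13.3992-18.4533i]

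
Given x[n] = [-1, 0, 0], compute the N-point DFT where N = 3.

X[k] = Σ(n=0 to 2) x[n] · ω_3^(nk)
where ω_3 = e^(-2πi/3)

Computing each X[k]:
X[0] = -1
X[1] = -1
X[2] = -1

X = [-1, -1, -1]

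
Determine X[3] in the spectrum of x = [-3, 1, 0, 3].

X[3] = Σ(n=0 to 3) x[n] · ω_4^(3n) where ω_4 = e^(-2πi/4)
= (-3)·ω_4^0 + (1)·ω_4^3 + (0)·ω_4^6 + (3)·ω_4^9

X[3] = -3-2i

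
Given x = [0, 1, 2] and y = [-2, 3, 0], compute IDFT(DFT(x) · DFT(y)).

(x ⊛ y)[n] = Σ(m=0 to 2) x[m] · y[(n-m) mod 3]

Computing each output sample:
(x ⊛ y)[0] = 6
(x ⊛ y)[1] = -2
(x ⊛ y)[2] = -1

x ⊛ y = [6, -2, -1]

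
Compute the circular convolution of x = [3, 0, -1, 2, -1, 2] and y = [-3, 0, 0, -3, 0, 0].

(x ⊛ y)[n] = Σ(m=0 to 5) x[m] · y[(n-m) mod 6]

Computing each output sample:
(x ⊛ y)[0] = -15
(x ⊛ y)[1] = 3
(x ⊛ y)[2] = -3
(x ⊛ y)[3] = -15
(x ⊛ y)[4] = 3
(x ⊛ y)[5] = -3

x ⊛ y = [-15, 3, -3, -15, 3, -3]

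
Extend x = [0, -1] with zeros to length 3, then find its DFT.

Original 2-point DFT: [-1, 1]
Zero-padded 3-point DFT provides frequency interpolation.

DFT_3([x, 0, ...]) = [-1, 0.5000+0.8660i, 0.5000-0.8660i]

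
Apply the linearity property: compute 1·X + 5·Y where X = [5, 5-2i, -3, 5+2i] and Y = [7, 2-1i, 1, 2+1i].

By linearity: DFT(1x + 5y) = 1·DFT(x) + 5·DFT(y)
= 1·[5, 5-2i, -3, 5+2i] + 5·[7, 2-1i, 1, 2+1i]

Computing element-wise:
Z[0] = 1·(5) + 5·(7) = 40
Z[1] = 1·(5-2i) + 5·(2-1i) = 15-7i
Z[2] = 1·(-3) + 5·(1) = 2
Z[3] = 1·(5+2i) + 5·(2+1i) = 15+7i

DFT(1x + 5y) = 1·X + 5·Y = [40, 15-7i, 2, 15+7i]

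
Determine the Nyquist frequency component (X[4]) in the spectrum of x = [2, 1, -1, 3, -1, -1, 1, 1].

X[4] = Σ(n=0 to 7) x[n] · ω_8^(4n) where ω_8 = e^(-2πi/8)
= (2)·ω_8^0 + (1)·ω_8^4 + (-1)·ω_8^8 + (3)·ω_8^12 + (-1)·ω_8^16 + (-1)·ω_8^20 + (1)·ω_8^24 + (1)·ω_8^28

X[4] = -3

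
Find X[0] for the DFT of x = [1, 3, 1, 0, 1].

X[0] = Σ(n=0 to 4) x[n] · ω_5^0 = Σ x[n]
= (1) + (3) + (1) + (0) + (1)

X[0] = 6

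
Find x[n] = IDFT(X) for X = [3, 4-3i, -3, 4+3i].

x[n] = (1/4) Σ(k=0 to 3) X[k] · e^(2πikn/4)

Computing each x[n]:
x[0] = 2
x[1] = 3
x[2] = -2
x[3] = 0

x = [2, 3, -2, 0]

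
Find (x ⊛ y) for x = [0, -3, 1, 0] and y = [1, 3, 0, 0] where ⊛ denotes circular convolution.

(x ⊛ y)[n] = Σ(m=0 to 3) x[m] · y[(n-m) mod 4]

Computing each output sample:
(x ⊛ y)[0] = 0
(x ⊛ y)[1] = -3
(x ⊛ y)[2] = -8
(x ⊛ y)[3] = 3

x ⊛ y = [0, -3, -8, 3]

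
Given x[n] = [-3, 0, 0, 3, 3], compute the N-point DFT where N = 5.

X[k] = Σ(n=0 to 4) x[n] · ω_5^(nk)
where ω_5 = e^(-2πi/5)

Computing each X[k]:
X[0] = 3
X[1] = -4.5000+4.6165i
X[2] = -4.5000-1.0898i
X[3] = -4.5000+1.0898i
X[4] = -4.5000-4.6165i

X = [3, -4.5000+4.6165i, -4.5000-1.0898i, -4.5000+1.0898i, -4.5000-4.6165i]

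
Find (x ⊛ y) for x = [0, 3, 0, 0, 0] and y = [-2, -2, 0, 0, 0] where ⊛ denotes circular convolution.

(x ⊛ y)[n] = Σ(m=0 to 4) x[m] · y[(n-m) mod 5]

Computing each output sample:
(x ⊛ y)[0] = 0
(x ⊛ y)[1] = -6
(x ⊛ y)[2] = -6
(x ⊛ y)[3] = 0
(x ⊛ y)[4] = 0

x ⊛ y = [0, -6, -6, 0, 0]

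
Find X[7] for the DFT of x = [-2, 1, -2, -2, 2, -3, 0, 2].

X[7] = Σ(n=0 to 7) x[n] · ω_8^(7n) where ω_8 = e^(-2πi/8)
= (-2)·ω_8^0 + (1)·ω_8^7 + (-2)·ω_8^14 + (-2)·ω_8^21 + (2)·ω_8^28 + (-3)·ω_8^35 + (0)·ω_8^42 + (2)·ω_8^49

X[7] = 1.6569-2.0000i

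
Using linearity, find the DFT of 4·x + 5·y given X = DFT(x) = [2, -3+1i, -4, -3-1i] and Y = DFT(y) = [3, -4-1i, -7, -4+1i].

By linearity: DFT(4x + 5y) = 4·DFT(x) + 5·DFT(y)
= 4·[2, -3+1i, -4, -3-1i] + 5·[3, -4-1i, -7, -4+1i]

Computing element-wise:
Z[0] = 4·(2) + 5·(3) = 23
Z[1] = 4·(-3+1i) + 5·(-4-1i) = -32-1i
Z[2] = 4·(-4) + 5·(-7) = -51
Z[3] = 4·(-3-1i) + 5·(-4+1i) = -32+1i

DFT(4x + 5y) = 4·X + 5·Y = [23, -32-1i, -51, -32+1i]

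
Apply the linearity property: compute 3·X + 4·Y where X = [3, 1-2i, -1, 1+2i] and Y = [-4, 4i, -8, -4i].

By linearity: DFT(3x + 4y) = 3·DFT(x) + 4·DFT(y)
= 3·[3, 1-2i, -1, 1+2i] + 4·[-4, 4i, -8, -4i]

Computing element-wise:
Z[0] = 3·(3) + 4·(-4) = -7
Z[1] = 3·(1-2i) + 4·(4i) = 3+10i
Z[2] = 3·(-1) + 4·(-8) = -35
Z[3] = 3·(1+2i) + 4·(-4i) = 3-10i

DFT(3x + 4y) = 3·X + 4·Y = [-7, 3+10i, -35, 3-10i]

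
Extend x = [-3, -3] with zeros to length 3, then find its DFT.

Original 2-point DFT: [-6, 0]
Zero-padded 3-point DFT provides frequency interpolation.

DFT_3([x, 0, ...]) = [-6, -1.5000+2.5981i, -1.5000-2.5981i]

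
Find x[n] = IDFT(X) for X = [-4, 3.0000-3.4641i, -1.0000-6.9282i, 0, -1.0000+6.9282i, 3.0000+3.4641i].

x[n] = (1/6) Σ(k=0 to 5) X[k] · e^(2πikn/6)

Computing each x[n]:
x[0] = 0
x[1] = 3
x[2] = -2
x[3] = -2
x[4] = 0
x[5] = -3

x = [0, 3, -2, -2, 0, -3]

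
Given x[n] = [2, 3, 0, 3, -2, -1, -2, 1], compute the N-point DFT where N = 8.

X[k] = Σ(n=0 to 7) x[n] · ω_8^(nk)
where ω_8 = e^(-2πi/8)

Computing each X[k]:
X[0] = 4
X[1] = 5.4142-6.2426i
X[2] = 2+2i
X[3] = 2.5858-2.2426i
X[4] = -8
X[5] = 2.5858+2.2426i
X[6] = 2-2i
X[7] = 5.4142+6.2426i

X = [4, 5.4142-6.2426i, 2+2i, 2.5858-2.2426i, -8, 2.5858+2.2426i, 2-2i, 5.4142+6.2426i]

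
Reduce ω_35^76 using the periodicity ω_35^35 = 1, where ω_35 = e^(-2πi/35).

Since ω_35^35 = 1, powers reduce modulo 35.
76 mod 35 = 6
So ω_35^76 = ω_35^6 = e^(-2πi·6/35)

ω_35^76 = ω_35^6 = 0.4739-0.8806i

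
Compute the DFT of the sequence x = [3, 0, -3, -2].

X[k] = Σ(n=0 to 3) x[n] · ω_4^(nk)
where ω_4 = e^(-2πi/4)

Computing each X[k]:
X[0] = -2
X[1] = 6-2i
X[2] = 2
X[3] = 6+2i

X = [-2, 6-2i, 2, 6+2i]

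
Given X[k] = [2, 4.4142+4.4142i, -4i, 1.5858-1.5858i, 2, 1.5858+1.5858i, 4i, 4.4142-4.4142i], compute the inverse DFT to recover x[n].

x[n] = (1/8) Σ(k=0 to 7) X[k] · e^(2πikn/8)

Computing each x[n]:
x[0] = 2
x[1] = 1
x[2] = -1
x[3] = -2
x[4] = -1
x[5] = 1
x[6] = 2
x[7] = 0

x = [2, 1, -1, -2, -1, 1, 2, 0]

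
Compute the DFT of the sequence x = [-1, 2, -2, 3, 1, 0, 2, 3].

X[k] = Σ(n=0 to 7) x[n] · ω_8^(nk)
where ω_8 = e^(-2πi/8)

Computing each X[k]:
X[0] = 8
X[1] = -0.5858+2.5858i
X[2] = 4i
X[3] = -3.4142-5.4142i
X[4] = -8
X[5] = -3.4142+5.4142i
X[6] = -4i
X[7] = -0.5858-2.5858i

X = [8, -0.5858+2.5858i, 4i, -3.4142-5.4142i, -8, -3.4142+5.4142i, -4i, -0.5858-2.5858i]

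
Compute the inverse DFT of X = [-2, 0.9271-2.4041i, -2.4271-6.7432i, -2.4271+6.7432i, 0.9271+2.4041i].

x[n] = (1/5) Σ(k=0 to 4) X[k] · e^(2πikn/5)

Computing each x[n]:
x[0] = -1
x[1] = 3
x[2] = -3
x[3] = 1
x[4] = -2

x = [-1, 3, -3, 1, -2]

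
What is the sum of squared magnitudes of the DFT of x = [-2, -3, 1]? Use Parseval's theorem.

Parseval: Σ|x[n]|² = (1/N)Σ|X[k]|², so Σ|X[k]|² = N·Σ|x[n]|² = 3·14.0000

Σ|X[k]|² = N·Σ|x[n]|² = 3·14.0000 = 42.0000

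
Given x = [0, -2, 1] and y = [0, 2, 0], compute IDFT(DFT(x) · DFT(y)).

(x ⊛ y)[n] = Σ(m=0 to 2) x[m] · y[(n-m) mod 3]

Computing each output sample:
(x ⊛ y)[0] = 2
(x ⊛ y)[1] = 0
(x ⊛ y)[2] = -4

x ⊛ y = [2, 0, -4]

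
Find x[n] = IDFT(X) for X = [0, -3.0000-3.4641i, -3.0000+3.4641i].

x[n] = (1/3) Σ(k=0 to 2) X[k] · e^(2πikn/3)

Computing each x[n]:
x[0] = -2
x[1] = 3
x[2] = -1

x = [-2, 3, -1]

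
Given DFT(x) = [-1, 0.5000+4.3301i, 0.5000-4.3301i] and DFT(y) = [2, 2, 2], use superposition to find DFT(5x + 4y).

By linearity: DFT(5x + 4y) = 5·DFT(x) + 4·DFT(y)
= 5·[-1, 0.5000+4.3301i, 0.5000-4.3301i] + 4·[2, 2, 2]

Computing element-wise:
Z[0] = 5·(-1) + 4·(2) = 3
Z[1] = 5·(0.5000+4.3301i) + 4·(2) = 10.5000+21.6505i
Z[2] = 5·(0.5000-4.3301i) + 4·(2) = 10.5000-21.6505i

DFT(5x + 4y) = 5·X + 4·Y = [3, 10.5000+21.6505i, 10.5000-21.6505i]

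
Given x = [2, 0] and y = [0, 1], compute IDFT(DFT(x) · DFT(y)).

(x ⊛ y)[n] = Σ(m=0 to 1) x[m] · y[(n-m) mod 2]

Computing each output sample:
(x ⊛ y)[0] = 0
(x ⊛ y)[1] = 2

x ⊛ y = [0, 2]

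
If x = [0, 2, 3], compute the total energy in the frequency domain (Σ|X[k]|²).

Parseval: Σ|x[n]|² = (1/N)Σ|X[k]|², so Σ|X[k]|² = N·Σ|x[n]|² = 3·13.0000

Σ|X[k]|² = N·Σ|x[n]|² = 3·13.0000 = 39.0000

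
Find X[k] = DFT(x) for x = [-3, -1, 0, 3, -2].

X[k] = Σ(n=0 to 4) x[n] · ω_5^(nk)
where ω_5 = e^(-2πi/5)

Computing each X[k]:
X[0] = -3
X[1] = -6.3541+0.8123i
X[2] = 0.3541-3.4410i
X[3] = 0.3541+3.4410i
X[4] = -6.3541-0.8123i

X = [-3, -6.3541+0.8123i, 0.3541-3.4410i, 0.3541+3.4410i, -6.3541-0.8123i]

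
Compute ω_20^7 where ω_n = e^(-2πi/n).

ω_20^7 = e^(-2πi·7/20)
= cos(-2π·7/20) + i·sin(-2π·7/20)
= cos(-14π/20) + i·sin(-14π/20)

ω_20^7 = cos(-14π/20) + i·sin(-14π/20) = -0.5878-0.8090i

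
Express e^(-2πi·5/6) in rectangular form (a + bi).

ω_6^5 = e^(-2πi·5/6)
= cos(-2π·5/6) + i·sin(-2π·5/6)
= cos(-10π/6) + i·sin(-10π/6)

ω_6^5 = cos(-10π/6) + i·sin(-10π/6) = 0.5000+0.8660i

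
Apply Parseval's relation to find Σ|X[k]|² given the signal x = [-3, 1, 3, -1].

Parseval: Σ|x[n]|² = (1/N)Σ|X[k]|², so Σ|X[k]|² = N·Σ|x[n]|² = 4·20.0000

Σ|X[k]|² = N·Σ|x[n]|² = 4·20.0000 = 80.0000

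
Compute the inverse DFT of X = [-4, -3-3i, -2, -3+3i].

x[n] = (1/4) Σ(k=0 to 3) X[k] · e^(2πikn/4)

Computing each x[n]:
x[0] = -3
x[1] = 1
x[2] = 0
x[3] = -2

x = [-3, 1, 0, -2]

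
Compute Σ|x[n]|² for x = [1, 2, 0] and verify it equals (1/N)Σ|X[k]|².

Time domain:
Σ|x[n]|² = |1|² + |2|² + |0|² = 5.0000

Frequency domain:
(1/3)Σ|X[k]|² = (1/3)(|3|² + |-1.7321i|² + |1.7321i|²) = (1/3)·15.0000 = 5.0000

Both sides agree, confirming Parseval's theorem.

Σ|x[n]|² = (1/N)Σ|X[k]|² = 5.0000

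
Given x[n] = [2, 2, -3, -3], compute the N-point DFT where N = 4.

X[k] = Σ(n=0 to 3) x[n] · ω_4^(nk)
where ω_4 = e^(-2πi/4)

Computing each X[k]:
X[0] = -2
X[1] = 5-5i
X[2] = 0
X[3] = 5+5i

X = [-2, 5-5i, 0, 5+5i]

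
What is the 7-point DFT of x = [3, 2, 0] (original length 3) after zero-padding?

Original 3-point DFT: [5, 2.0000-1.7321i, 2.0000+1.7321i]
Zero-padded 7-point DFT provides frequency interpolation.

DFT_7([x, 0, ...]) = [5, 4.2470-1.5637i, 2.5550-1.9499i, 1.1981-0.8678i, 1.1981+0.8678i, 2.5550+1.9499i, 4.2470+1.5637i]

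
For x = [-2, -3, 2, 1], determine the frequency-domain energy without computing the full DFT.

Parseval: Σ|x[n]|² = (1/N)Σ|X[k]|², so Σ|X[k]|² = N·Σ|x[n]|² = 4·18.0000

Σ|X[k]|² = N·Σ|x[n]|² = 4·18.0000 = 72.0000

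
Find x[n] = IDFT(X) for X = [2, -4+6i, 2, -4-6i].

x[n] = (1/4) Σ(k=0 to 3) X[k] · e^(2πikn/4)

Computing each x[n]:
x[0] = -1
x[1] = -3
x[2] = 3
x[3] = 3

x = [-1, -3, 3, 3]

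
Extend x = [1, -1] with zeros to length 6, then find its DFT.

Original 2-point DFT: [0, 2]
Zero-padded 6-point DFT provides frequency interpolation.

DFT_6([x, 0, ...]) = [0, 0.5000+0.8660i, 1.5000+0.8660i, 2, 1.5000-0.8660i, 0.5000-0.8660i]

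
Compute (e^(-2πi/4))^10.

Since ω_4^4 = 1, powers reduce modulo 4.
10 mod 4 = 2
So ω_4^10 = ω_4^2 = e^(-2πi·2/4)

ω_4^10 = ω_4^2 = -1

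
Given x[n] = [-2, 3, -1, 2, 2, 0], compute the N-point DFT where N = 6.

X[k] = Σ(n=0 to 5) x[n] · ω_6^(nk)
where ω_6 = e^(-2πi/6)

Computing each X[k]:
X[0] = 4
X[1] = -3
X[2] = -2.0000-5.1962i
X[3] = -6
X[4] = -2.0000+5.1962i
X[5] = -3

X = [4, -3, -2.0000-5.1962i, -6, -2.0000+5.1962i, -3]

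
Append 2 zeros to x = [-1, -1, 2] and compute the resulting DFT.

Original 3-point DFT: [0, -1.5000+2.5981i, -1.5000-2.5981i]
Zero-padded 5-point DFT provides frequency interpolation.

DFT_5([x, 0, ...]) = [0, -2.9271-0.2245i, 0.4271+2.4899i, 0.4271-2.4899i, -2.9271+0.2245i]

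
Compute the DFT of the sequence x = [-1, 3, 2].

X[k] = Σ(n=0 to 2) x[n] · ω_3^(nk)
where ω_3 = e^(-2πi/3)

Computing each X[k]:
X[0] = 4
X[1] = -3.5000-0.8660i
X[2] = -3.5000+0.8660i

X = [4, -3.5000-0.8660i, -3.5000+0.8660i]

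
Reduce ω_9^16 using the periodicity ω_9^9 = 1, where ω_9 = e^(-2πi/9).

Since ω_9^9 = 1, powers reduce modulo 9.
16 mod 9 = 7
So ω_9^16 = ω_9^7 = e^(-2πi·7/9)

ω_9^16 = ω_9^7 = 0.1736+0.9848i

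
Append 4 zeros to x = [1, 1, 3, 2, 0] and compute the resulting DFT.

Original 5-point DFT: [7, -2.7361-1.5388i, 1.7361+0.3633i, 1.7361-0.3633i, -2.7361+1.5388i]
Zero-padded 9-point DFT provides frequency interpolation.

DFT_9([x, 0, ...]) = [7, 1.2870-5.3293i, -2.6454-0.2788i, 1.0000+1.7321i, 1.3584-0.1457i, 1.3584+0.1457i, 1.0000-1.7321i, -2.6454+0.2788i, 1.2870+5.3293i]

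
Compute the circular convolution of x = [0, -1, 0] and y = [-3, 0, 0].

(x ⊛ y)[n] = Σ(m=0 to 2) x[m] · y[(n-m) mod 3]

Computing each output sample:
(x ⊛ y)[0] = 0
(x ⊛ y)[1] = 3
(x ⊛ y)[2] = 0

x ⊛ y = [0, 3, 0]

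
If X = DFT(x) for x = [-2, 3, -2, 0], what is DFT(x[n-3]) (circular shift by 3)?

Time shift by 3: X_shifted[k] = ω_4^(3k) · X[k]
Shifted x = [3, -2, 0, -2]

DFT(x[n-3]) = [-1, 3, 7, 3]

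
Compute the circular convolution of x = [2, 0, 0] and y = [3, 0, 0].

(x ⊛ y)[n] = Σ(m=0 to 2) x[m] · y[(n-m) mod 3]

Computing each output sample:
(x ⊛ y)[0] = 6
(x ⊛ y)[1] = 0
(x ⊛ y)[2] = 0

x ⊛ y = [6, 0, 0]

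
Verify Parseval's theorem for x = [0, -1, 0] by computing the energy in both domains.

Time domain:
Σ|x[n]|² = |0|² + |-1|² + |0|² = 1.0000

Frequency domain:
(1/3)Σ|X[k]|² = (1/3)(|-1|² + |0.5000+0.8660i|² + |0.5000-0.8660i|²) = (1/3)·3.0000 = 1.0000

Both sides agree, confirming Parseval's theorem.

Σ|x[n]|² = (1/N)Σ|X[k]|² = 1.0000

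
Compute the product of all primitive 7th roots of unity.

The primitive 7th roots of unity are ω_7^k for k coprime to 7: k ∈ {1, 2, 3, 4, 5, 6}
Their product equals the constant term of the cyclotomic polynomial Φ_7(x) up to sign.
For n ≥ 3, the product of all primitive nth roots of unity is 1. (For n=1 it is 1; for n=2 it is -1.)

1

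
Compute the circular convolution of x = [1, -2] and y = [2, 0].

(x ⊛ y)[n] = Σ(m=0 to 1) x[m] · y[(n-m) mod 2]

Computing each output sample:
(x ⊛ y)[0] = 2
(x ⊛ y)[1] = -4

x ⊛ y = [2, -4]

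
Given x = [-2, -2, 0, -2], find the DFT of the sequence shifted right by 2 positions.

Time shift by 2: X_shifted[k] = ω_4^(2k) · X[k]
Shifted x = [0, -2, -2, -2]

DFT(x[n-2]) = [-6, 2, 2, 2]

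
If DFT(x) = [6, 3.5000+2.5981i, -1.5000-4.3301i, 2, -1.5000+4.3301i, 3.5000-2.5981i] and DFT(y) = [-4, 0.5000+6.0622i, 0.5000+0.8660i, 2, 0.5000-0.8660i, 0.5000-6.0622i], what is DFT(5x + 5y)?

By linearity: DFT(5x + 5y) = 5·DFT(x) + 5·DFT(y)
= 5·[6, 3.5000+2.5981i, -1.5000-4.3301i, 2, -1.5000+4.3301i, 3.5000-2.5981i] + 5·[-4, 0.5000+6.0622i, 0.5000+0.8660i, 2, 0.5000-0.8660i, 0.5000-6.0622i]

Computing element-wise:
Z[0] = 5·(6) + 5·(-4) = 10
Z[1] = 5·(3.5000+2.5981i) + 5·(0.5000+6.0622i) = 20.0000+43.3015i
Z[2] = 5·(-1.5000-4.3301i) + 5·(0.5000+0.8660i) = -5.0000-17.3205i
Z[3] = 5·(2) + 5·(2) = 20
Z[4] = 5·(-1.5000+4.3301i) + 5·(0.5000-0.8660i) = -5.0000+17.3205i
Z[5] = 5·(3.5000-2.5981i) + 5·(0.5000-6.0622i) = 20.0000-43.3015i

DFT(5x + 5y) = 5·X + 5·Y = [10, 20.0000+43.3015i, -5.0000-17.3205i, 20, -5.0000+17.3205i, 20.0000-43.3015i]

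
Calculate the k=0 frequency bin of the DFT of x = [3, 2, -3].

X[0] = Σ(n=0 to 2) x[n] · ω_3^0 = Σ x[n]
= (3) + (2) + (-3)

X[0] = 2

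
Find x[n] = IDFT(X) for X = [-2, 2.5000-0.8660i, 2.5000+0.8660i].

x[n] = (1/3) Σ(k=0 to 2) X[k] · e^(2πikn/3)

Computing each x[n]:
x[0] = 1
x[1] = -1
x[2] = -2

x = [1, -1, -2]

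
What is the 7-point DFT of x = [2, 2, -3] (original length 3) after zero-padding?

Original 3-point DFT: [1, 2.5000-4.3301i, 2.5000+4.3301i]
Zero-padded 7-point DFT provides frequency interpolation.

DFT_7([x, 0, ...]) = [1, 3.9145+1.3611i, 4.2579-3.2515i, -1.6724-3.2133i, -1.6724+3.2133i, 4.2579+3.2515i, 3.9145-1.3611i]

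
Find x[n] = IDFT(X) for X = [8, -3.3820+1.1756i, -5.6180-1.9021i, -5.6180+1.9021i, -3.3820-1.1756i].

x[n] = (1/5) Σ(k=0 to 4) X[k] · e^(2πikn/5)

Computing each x[n]:
x[0] = -2
x[1] = 3
x[2] = 1
x[3] = 3
x[4] = 3

x = [-2, 3, 1, 3, 3]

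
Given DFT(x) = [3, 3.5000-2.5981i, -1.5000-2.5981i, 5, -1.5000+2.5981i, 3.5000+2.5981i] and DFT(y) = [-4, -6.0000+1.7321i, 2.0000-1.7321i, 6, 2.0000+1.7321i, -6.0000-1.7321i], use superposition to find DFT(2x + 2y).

By linearity: DFT(2x + 2y) = 2·DFT(x) + 2·DFT(y)
= 2·[3, 3.5000-2.5981i, -1.5000-2.5981i, 5, -1.5000+2.5981i, 3.5000+2.5981i] + 2·[-4, -6.0000+1.7321i, 2.0000-1.7321i, 6, 2.0000+1.7321i, -6.0000-1.7321i]

Computing element-wise:
Z[0] = 2·(3) + 2·(-4) = -2
Z[1] = 2·(3.5000-2.5981i) + 2·(-6.0000+1.7321i) = -5.0000-1.7320i
Z[2] = 2·(-1.5000-2.5981i) + 2·(2.0000-1.7321i) = 1.0000-8.6604i
Z[3] = 2·(5) + 2·(6) = 22
Z[4] = 2·(-1.5000+2.5981i) + 2·(2.0000+1.7321i) = 1.0000+8.6604i
Z[5] = 2·(3.5000+2.5981i) + 2·(-6.0000-1.7321i) = -5.0000+1.7320i

DFT(2x + 2y) = 2·X + 2·Y = [-2, -5.0000-1.7320i, 1.0000-8.6604i, 22, 1.0000+8.6604i, -5.0000+1.7320i]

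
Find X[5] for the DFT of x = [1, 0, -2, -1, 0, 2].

X[5] = Σ(n=0 to 5) x[n] · ω_6^(5n) where ω_6 = e^(-2πi/6)
= (1)·ω_6^0 + (0)·ω_6^5 + (-2)·ω_6^10 + (-1)·ω_6^15 + (0)·ω_6^20 + (2)·ω_6^25

X[5] = 4.0000-3.4641i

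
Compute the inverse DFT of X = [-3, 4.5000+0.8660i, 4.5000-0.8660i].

x[n] = (1/3) Σ(k=0 to 2) X[k] · e^(2πikn/3)

Computing each x[n]:
x[0] = 2
x[1] = -3
x[2] = -2

x = [2, -3, -2]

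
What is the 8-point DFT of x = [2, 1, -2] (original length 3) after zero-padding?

Original 3-point DFT: [1, 2.5000-2.5981i, 2.5000+2.5981i]
Zero-padded 8-point DFT provides frequency interpolation.

DFT_8([x, 0, ...]) = [1, 2.7071+1.2929i, 4-1i, 1.2929-2.7071i, -1, 1.2929+2.7071i, 4+1i, 2.7071-1.2929i]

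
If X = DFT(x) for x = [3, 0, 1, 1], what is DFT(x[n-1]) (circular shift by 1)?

Time shift by 1: X_shifted[k] = ω_4^(1k) · X[k]
Shifted x = [1, 3, 0, 1]

DFT(x[n-1]) = [5, 1-2i, -3, 1+2i]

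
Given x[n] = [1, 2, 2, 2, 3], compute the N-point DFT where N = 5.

X[k] = Σ(n=0 to 4) x[n] · ω_5^(nk)
where ω_5 = e^(-2πi/5)

Computing each X[k]:
X[0] = 10
X[1] = -0.6910+0.9511i
X[2] = -1.8090+0.5878i
X[3] = -1.8090-0.5878i
X[4] = -0.6910-0.9511i

X = [10, -0.6910+0.9511i, -1.8090+0.5878i, -1.8090-0.5878i, -0.6910-0.9511i]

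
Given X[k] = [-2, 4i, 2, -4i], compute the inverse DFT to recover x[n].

x[n] = (1/4) Σ(k=0 to 3) X[k] · e^(2πikn/4)

Computing each x[n]:
x[0] = 0
x[1] = -3
x[2] = 0
x[3] = 1

x = [0, -3, 0, 1]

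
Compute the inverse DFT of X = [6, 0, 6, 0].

x[n] = (1/4) Σ(k=0 to 3) X[k] · e^(2πikn/4)

Computing each x[n]:
x[0] = 3
x[1] = 0
x[2] = 3
x[3] = 0

x = [3, 0, 3, 0]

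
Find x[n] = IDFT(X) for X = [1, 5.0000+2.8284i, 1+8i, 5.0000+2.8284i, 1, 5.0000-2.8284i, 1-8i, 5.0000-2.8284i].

x[n] = (1/8) Σ(k=0 to 7) X[k] · e^(2πikn/8)

Computing each x[n]:
x[0] = 3
x[1] = -3
x[2] = 0
x[3] = 1
x[4] = -2
x[5] = -1
x[6] = 0
x[7] = 3

x = [3, -3, 0, 1, -2, -1, 0, 3]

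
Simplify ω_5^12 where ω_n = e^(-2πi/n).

Since ω_5^5 = 1, powers reduce modulo 5.
12 mod 5 = 2
So ω_5^12 = ω_5^2 = e^(-2πi·2/5)

ω_5^12 = ω_5^2 = -0.8090-0.5878i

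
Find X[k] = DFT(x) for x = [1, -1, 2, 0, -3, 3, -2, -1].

X[k] = Σ(n=0 to 7) x[n] · ω_8^(nk)
where ω_8 = e^(-2πi/8)

Computing each X[k]:
X[0] = -1
X[1] = 0.4645-1.8787i
X[2] = -2-3i
X[3] = 7.5355+6.1213i
X[4] = -3
X[5] = 7.5355-6.1213i
X[6] = -2+3i
X[7] = 0.4645+1.8787i

X = [-1, 0.4645-1.8787i, -2-3i, 7.5355+6.1213i, -3, 7.5355-6.1213i, -2+3i, 0.4645+1.8787i]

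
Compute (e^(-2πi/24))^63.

Since ω_24^24 = 1, powers reduce modulo 24.
63 mod 24 = 15
So ω_24^63 = ω_24^15 = e^(-2πi·15/24)

ω_24^63 = ω_24^15 = -0.7071+0.7071i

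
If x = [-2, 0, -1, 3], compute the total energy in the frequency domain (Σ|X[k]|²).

Parseval: Σ|x[n]|² = (1/N)Σ|X[k]|², so Σ|X[k]|² = N·Σ|x[n]|² = 4·14.0000

Σ|X[k]|² = N·Σ|x[n]|² = 4·14.0000 = 56.0000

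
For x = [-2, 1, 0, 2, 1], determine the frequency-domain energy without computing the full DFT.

Parseval: Σ|x[n]|² = (1/N)Σ|X[k]|², so Σ|X[k]|² = N·Σ|x[n]|² = 5·10.0000

Σ|X[k]|² = N·Σ|x[n]|² = 5·10.0000 = 50.0000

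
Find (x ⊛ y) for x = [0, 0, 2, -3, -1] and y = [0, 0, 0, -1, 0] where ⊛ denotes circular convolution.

(x ⊛ y)[n] = Σ(m=0 to 4) x[m] · y[(n-m) mod 5]

Computing each output sample:
(x ⊛ y)[0] = -2
(x ⊛ y)[1] = 3
(x ⊛ y)[2] = 1
(x ⊛ y)[3] = 0
(x ⊛ y)[4] = 0

x ⊛ y = [-2, 3, 1, 0, 0]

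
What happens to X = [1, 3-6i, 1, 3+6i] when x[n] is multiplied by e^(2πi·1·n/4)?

Modulation property: DFT(ω_4^(-1n)·x[n]) = X[(k-1) mod 4], so circularly shift X by 1 positions.

X[k-1] = [3+6i, 1, 3-6i, 1]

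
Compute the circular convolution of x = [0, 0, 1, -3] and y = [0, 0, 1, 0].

(x ⊛ y)[n] = Σ(m=0 to 3) x[m] · y[(n-m) mod 4]

Computing each output sample:
(x ⊛ y)[0] = 1
(x ⊛ y)[1] = -3
(x ⊛ y)[2] = 0
(x ⊛ y)[3] = 0

x ⊛ y = [1, -3, 0, 0]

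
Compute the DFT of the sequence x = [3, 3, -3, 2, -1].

X[k] = Σ(n=0 to 4) x[n] · ω_5^(nk)
where ω_5 = e^(-2πi/5)

Computing each X[k]:
X[0] = 4
X[1] = 4.4271-0.8653i
X[2] = 1.0729-7.1064i
X[3] = 1.0729+7.1064i
X[4] = 4.4271+0.8653i

X = [4, 4.4271-0.8653i, 1.0729-7.1064i, 1.0729+7.1064i, 4.4271+0.8653i]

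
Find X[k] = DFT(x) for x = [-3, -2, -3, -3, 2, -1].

X[k] = Σ(n=0 to 5) x[n] · ω_6^(nk)
where ω_6 = e^(-2πi/6)

Computing each X[k]:
X[0] = -10
X[1] = -1.0000+5.1962i
X[2] = -4.0000-3.4641i
X[3] = 2
X[4] = -4.0000+3.4641i
X[5] = -1.0000-5.1962i

X = [-10, -1.0000+5.1962i, -4.0000-3.4641i, 2, -4.0000+3.4641i, -1.0000-5.1962i]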